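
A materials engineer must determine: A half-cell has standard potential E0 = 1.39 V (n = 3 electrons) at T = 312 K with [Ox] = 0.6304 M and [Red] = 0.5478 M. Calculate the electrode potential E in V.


Apply the Nernst equation: E = E0 + (RT/nF)*ln([Ox]/[Red])
Step 1: RT/nF = 8.314*312/(3*96485) = 0.00896156 V
Step 2: [Ox]/[Red] = 0.6304/0.5478 = 1.150785
Step 3: ln(1.150785) = 0.140444
Step 4: correction = 0.00896156 * 0.140444 = 0.0013 V
E = 1.39 + 0.0013 = 1.3913 V

1.3913 V


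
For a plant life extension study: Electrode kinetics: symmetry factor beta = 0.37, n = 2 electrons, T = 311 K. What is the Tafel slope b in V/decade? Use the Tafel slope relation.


Apply the Tafel slope relation: b = 2.303*R*T/(beta*n*F)
Numerator: 2.303 * 8.314 * 311 = 5954.76
Denominator: 0.37 * 2 * 96485 = 71398.9
b = 5954.76 / 71398.9 = 0.0834 V/decade

0.0834 V/decade


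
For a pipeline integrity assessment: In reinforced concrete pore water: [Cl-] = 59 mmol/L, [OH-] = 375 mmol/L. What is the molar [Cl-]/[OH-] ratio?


Threshold parameter = [Cl-] / [OH-] (molar basis; both in mmol/L, so units cancel)
Ratio = 59 / 375 = 0.16

0.16


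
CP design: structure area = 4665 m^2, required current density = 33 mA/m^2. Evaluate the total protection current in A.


I = area * current density, then convert mA → A (÷1000)
I = 4665 * 33 / 1000 = 153.95 A

153.95 A


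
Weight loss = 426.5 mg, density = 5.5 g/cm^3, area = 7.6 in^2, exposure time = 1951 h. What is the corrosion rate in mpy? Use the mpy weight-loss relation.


Apply the mpy weight-loss relation: CR = 534 * W / (D * A * T)
Numerator: 534 * 426.5 = 227751.0
Denominator: 5.5 * 7.6 * 1951 = 81551.8
CR = 227751.0 / 81551.8 = 2.793 mpy

2.793 mpy


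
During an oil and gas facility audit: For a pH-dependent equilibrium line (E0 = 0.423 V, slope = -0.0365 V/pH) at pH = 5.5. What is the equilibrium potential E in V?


Apply the Pourbaix line equation: E = E0 + slope*pH
E = 0.423 + (-0.0365)*5.5 = 0.423 + (-0.20075) = 0.22225 V
Rounded to 4 decimal places: E = 0.2223 V

0.2223 V


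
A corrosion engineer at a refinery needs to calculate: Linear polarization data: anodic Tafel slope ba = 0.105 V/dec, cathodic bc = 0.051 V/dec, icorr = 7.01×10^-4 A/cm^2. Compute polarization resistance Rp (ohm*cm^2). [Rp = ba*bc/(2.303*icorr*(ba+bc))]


Apply the Stern-Geary equation: Rp = ba*bc / (2.303*icorr*(ba+bc))
ba*bc = 0.105*0.051 = 0.005355
ba+bc = 0.156; 2.303*icorr*(ba+bc) = 2.303*7.01×10^-4*0.156 = 2.5184687×10^-4
Rp = 0.005355 / 2.5184687×10^-4 = 21.26 ohm*cm^2

21.26 ohm*cm^2


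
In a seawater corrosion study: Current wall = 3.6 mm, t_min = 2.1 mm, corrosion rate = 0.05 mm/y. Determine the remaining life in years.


Apply the remaining-life relation: RL = (t_current − t_min) / CR
RL = (3.6 − 2.1) / 0.05 = 1.5 / 0.05 = 30.0 years

30.0 years


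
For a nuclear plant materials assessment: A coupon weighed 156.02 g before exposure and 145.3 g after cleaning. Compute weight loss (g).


Weight loss = initial − final
WL = 156.02 − 145.3 = 10.72 g

10.72 g


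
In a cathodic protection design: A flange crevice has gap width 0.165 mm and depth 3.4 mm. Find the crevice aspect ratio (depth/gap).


Aspect ratio = depth / gap
Ratio = 3.4 / 0.165 = 20.6

20.6


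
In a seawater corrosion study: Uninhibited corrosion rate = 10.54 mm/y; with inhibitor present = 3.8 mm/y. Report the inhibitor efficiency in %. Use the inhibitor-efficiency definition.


Apply the inhibitor-efficiency definition: IE = (CR_blank − CR_inh)/CR_blank × 100
IE = (10.54 − 3.8) / 10.54 × 100
IE = 6.74 / 10.54 × 100 = 63.9 %

63.9 %


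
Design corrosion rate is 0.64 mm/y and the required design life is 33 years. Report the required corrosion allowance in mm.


Corrosion allowance = CR × design life
CA = 0.64 * 33 = 21.12 mm

21.12 mm


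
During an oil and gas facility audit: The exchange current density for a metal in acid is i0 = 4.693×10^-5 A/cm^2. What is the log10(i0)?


i0 = 4.693×10^-5 A/cm^2
log10(i0) = -4.329

-4.329


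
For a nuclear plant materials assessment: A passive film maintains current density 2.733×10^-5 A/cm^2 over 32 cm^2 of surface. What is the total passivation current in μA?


I = i_pass * A, then convert A → μA (×10^6)
I = 2.733×10^-5 * 32 * 10^6 = 874.56 μA

874.56 μA


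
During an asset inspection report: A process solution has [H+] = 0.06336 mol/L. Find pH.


pH = −log10[H+]
pH = −log10(0.06336) = 1.2

1.2


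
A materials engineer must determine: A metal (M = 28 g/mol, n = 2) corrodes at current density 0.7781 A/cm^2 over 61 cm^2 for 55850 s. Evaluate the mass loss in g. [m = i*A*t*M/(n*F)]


Apply Faraday's law: m = i*A*t*M / (n*F)
Total charge passed Q = i*A*t = 0.7781*61*55850 = 2650869.985 C
m = Q*M/(n*F) = 2650869.985*28/(2*96485) = 384.642 g

384.642 g


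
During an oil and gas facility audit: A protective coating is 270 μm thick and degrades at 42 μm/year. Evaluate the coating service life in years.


Service life = thickness / degradation rate
Life = 270 / 42 = 6.4 years

6.4 years


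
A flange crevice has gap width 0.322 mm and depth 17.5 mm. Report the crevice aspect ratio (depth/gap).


Aspect ratio = depth / gap
Ratio = 17.5 / 0.322 = 54.3

54.3


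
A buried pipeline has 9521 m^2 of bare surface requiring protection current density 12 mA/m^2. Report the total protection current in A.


I = area * current density, then convert mA → A (÷1000)
I = 9521 * 12 / 1000 = 114.25 A

114.25 A


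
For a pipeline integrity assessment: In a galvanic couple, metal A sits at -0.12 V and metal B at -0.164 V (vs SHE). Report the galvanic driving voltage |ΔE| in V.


Driving voltage is the absolute potential difference.
|ΔE| = |-0.12 − (-0.164)| = 0.044 V

0.044 V


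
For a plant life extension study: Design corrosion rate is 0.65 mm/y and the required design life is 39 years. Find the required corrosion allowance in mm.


Corrosion allowance = CR × design life
CA = 0.65 * 39 = 25.35 mm

25.35 mm


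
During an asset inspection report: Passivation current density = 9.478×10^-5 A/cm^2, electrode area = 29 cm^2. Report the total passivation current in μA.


I = i_pass * A, then convert A → μA (×10^6)
I = 9.478×10^-5 * 29 * 10^6 = 2748.62 μA

2748.62 μA


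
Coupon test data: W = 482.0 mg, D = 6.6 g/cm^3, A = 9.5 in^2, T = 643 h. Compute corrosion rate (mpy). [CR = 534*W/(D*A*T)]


Apply the mpy weight-loss relation: CR = 534 * W / (D * A * T)
Numerator: 534 * 482.0 = 257388.0
Denominator: 6.6 * 9.5 * 643 = 40316.1
CR = 257388.0 / 40316.1 = 6.384 mpy

6.384 mpy


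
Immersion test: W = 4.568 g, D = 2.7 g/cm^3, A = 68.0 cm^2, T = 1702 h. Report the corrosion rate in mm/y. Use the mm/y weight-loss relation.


Apply the mm/y weight-loss relation: CR = 87600 * W / (D * A * T)
Numerator: 87600 * 4.568 = 400156.8
Denominator: 2.7 * 68.0 * 1702 = 312487.2
CR = 400156.8 / 312487.2 = 1.280554 mm/y

1.280554 mm/y


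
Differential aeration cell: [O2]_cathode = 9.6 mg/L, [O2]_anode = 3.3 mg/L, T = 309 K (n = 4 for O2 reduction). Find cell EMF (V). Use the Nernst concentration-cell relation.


Apply the Nernst concentration-cell relation: E = (RT/nF)*ln(C_cathode/C_anode)
RT/nF = 8.314*309/(4*96485) = 0.00665654 V
ln(9.6/3.3) = 1.06784
E = 0.00665654 * 1.06784 = 0.00711 V

0.00711 V


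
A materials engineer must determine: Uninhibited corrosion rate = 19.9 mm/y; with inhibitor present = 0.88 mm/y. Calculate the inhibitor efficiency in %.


Apply the inhibitor-efficiency definition: IE = (CR_blank − CR_inh)/CR_blank × 100
IE = (19.9 − 0.88) / 19.9 × 100
IE = 19.02 / 19.9 × 100 = 95.6 %

95.6 %


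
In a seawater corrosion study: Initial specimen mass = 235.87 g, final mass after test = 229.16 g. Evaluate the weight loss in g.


Weight loss = initial − final
WL = 235.87 − 229.16 = 6.71 g

6.71 g


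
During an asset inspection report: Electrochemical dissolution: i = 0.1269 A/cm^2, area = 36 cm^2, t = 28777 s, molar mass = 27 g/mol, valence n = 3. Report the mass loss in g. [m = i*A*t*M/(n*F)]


Apply Faraday's law: m = i*A*t*M / (n*F)
Total charge passed Q = i*A*t = 0.1269*36*28777 = 131464.8468 C
m = Q*M/(n*F) = 131464.8468*27/(3*96485) = 12.263 g

12.263 g


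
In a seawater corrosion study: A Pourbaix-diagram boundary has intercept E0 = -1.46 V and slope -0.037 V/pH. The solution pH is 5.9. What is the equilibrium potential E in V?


Apply the Pourbaix line equation: E = E0 + slope*pH
E = -1.46 + (-0.037)*5.9 = -1.46 + (-0.2183) = -1.6783 V
Rounded to 3 decimal places: E = -1.678 V

-1.678 V


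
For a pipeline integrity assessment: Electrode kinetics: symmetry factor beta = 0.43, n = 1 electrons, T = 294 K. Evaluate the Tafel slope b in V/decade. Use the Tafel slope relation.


Apply the Tafel slope relation: b = 2.303*R*T/(beta*n*F)
Numerator: 2.303 * 8.314 * 294 = 5629.26
Denominator: 0.43 * 1 * 96485 = 41488.55
b = 5629.26 / 41488.55 = 0.136 V/decade

0.136 V/decade


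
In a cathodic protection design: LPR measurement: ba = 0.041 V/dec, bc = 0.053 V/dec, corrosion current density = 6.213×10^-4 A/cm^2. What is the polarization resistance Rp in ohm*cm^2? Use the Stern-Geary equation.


Apply the Stern-Geary equation: Rp = ba*bc / (2.303*icorr*(ba+bc))
ba*bc = 0.041*0.053 = 0.002173
ba+bc = 0.094; 2.303*icorr*(ba+bc) = 2.303*6.213×10^-4*0.094 = 1.3450027×10^-4
Rp = 0.002173 / 1.3450027×10^-4 = 16.2 ohm*cm^2

16.2 ohm*cm^2


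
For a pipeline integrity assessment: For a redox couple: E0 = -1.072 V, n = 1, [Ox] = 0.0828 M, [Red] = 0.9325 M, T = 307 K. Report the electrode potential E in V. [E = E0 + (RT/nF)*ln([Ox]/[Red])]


Apply the Nernst equation: E = E0 + (RT/nF)*ln([Ox]/[Red])
Step 1: RT/nF = 8.314*307/(1*96485) = 0.02645383 V
Step 2: [Ox]/[Red] = 0.0828/0.9325 = 0.088794
Step 3: ln(0.088794) = -2.421436
Step 4: correction = 0.02645383 * -2.421436 = -0.064 V
E = -1.072 + -0.064 = -1.136 V

-1.136 V


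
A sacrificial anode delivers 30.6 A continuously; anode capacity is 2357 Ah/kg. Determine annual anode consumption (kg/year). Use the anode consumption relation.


Annual consumption = current * hours per year / capacity
Rate = 30.6 * 8760 / 2357 = 113.7 kg/year

113.7 kg/year


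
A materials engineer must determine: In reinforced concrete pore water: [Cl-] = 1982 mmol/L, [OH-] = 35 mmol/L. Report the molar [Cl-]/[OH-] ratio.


Threshold parameter = [Cl-] / [OH-] (molar basis; both in mmol/L, so units cancel)
Ratio = 1982 / 35 = 56.63

56.63


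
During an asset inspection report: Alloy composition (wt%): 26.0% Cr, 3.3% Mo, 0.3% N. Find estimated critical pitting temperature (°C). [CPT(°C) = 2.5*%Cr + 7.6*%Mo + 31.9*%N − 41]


Apply the ASTM G48 empirical CPT estimate: CPT(°C) = 2.5*%Cr + 7.6*%Mo + 31.9*%N − 41
2.5*26.0 = 65; 7.6*3.3 = 25.08; 31.9*0.3 = 9.57
CPT = 65 + 25.08 + 9.57 − 41 = 58.65 °C
Rounded to 0.1 °C: CPT ≈ 58.7 °C

58.7 °C


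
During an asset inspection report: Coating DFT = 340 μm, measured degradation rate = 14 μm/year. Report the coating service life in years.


Service life = thickness / degradation rate
Life = 340 / 14 = 24.3 years

24.3 years


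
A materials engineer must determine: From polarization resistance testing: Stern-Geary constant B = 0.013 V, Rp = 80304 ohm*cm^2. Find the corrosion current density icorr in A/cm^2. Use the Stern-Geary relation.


Apply the Stern-Geary relation: icorr = B / Rp
icorr = 0.013 / 80304 = 1.619×10^-7 A/cm^2

1.619×10^-7 A/cm^2


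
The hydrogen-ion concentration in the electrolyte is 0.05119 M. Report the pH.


pH = −log10[H+]
pH = −log10(0.05119) = 1.29

1.29


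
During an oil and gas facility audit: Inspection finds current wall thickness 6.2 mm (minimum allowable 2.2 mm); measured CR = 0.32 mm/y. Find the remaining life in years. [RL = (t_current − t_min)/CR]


Apply the remaining-life relation: RL = (t_current − t_min) / CR
RL = (6.2 − 2.2) / 0.32 = 4.0 / 0.32 = 12.5 years

12.5 years


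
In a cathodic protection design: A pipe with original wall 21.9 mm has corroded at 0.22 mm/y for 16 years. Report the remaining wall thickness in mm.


Remaining wall = original − CR × time
t = 21.9 − 0.22*16 = 21.9 − 3.52 = 18.38 mm

18.38 mm


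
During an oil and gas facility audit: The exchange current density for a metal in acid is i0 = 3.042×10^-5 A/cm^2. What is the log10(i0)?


i0 = 3.042×10^-5 A/cm^2
log10(i0) = -4.517

-4.517


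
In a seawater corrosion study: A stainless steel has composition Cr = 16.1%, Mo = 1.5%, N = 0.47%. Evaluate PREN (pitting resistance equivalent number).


Apply the PREN formula: PREN = Cr + 3.3*Mo + 16*N
PREN = 16.1 + 3.3*1.5 + 16*0.47
PREN = 16.1 + 4.95 + 7.52 = 28.57

28.57


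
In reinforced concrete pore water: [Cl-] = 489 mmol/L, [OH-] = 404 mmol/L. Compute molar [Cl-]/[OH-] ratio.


Threshold parameter = [Cl-] / [OH-] (molar basis; both in mmol/L, so units cancel)
Ratio = 489 / 404 = 1.21

1.21


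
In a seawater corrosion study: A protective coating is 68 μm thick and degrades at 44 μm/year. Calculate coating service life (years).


Service life = thickness / degradation rate
Life = 68 / 44 = 1.5 years

1.5 years


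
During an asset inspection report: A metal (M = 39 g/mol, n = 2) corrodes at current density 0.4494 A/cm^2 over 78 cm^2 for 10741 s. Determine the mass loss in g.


Apply Faraday's law: m = i*A*t*M / (n*F)
Total charge passed Q = i*A*t = 0.4494*78*10741 = 376506.4212 C
m = Q*M/(n*F) = 376506.4212*39/(2*96485) = 76.093 g

76.093 g


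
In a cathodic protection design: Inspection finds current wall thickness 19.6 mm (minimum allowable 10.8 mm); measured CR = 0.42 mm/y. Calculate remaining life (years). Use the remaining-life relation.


Apply the remaining-life relation: RL = (t_current − t_min) / CR
RL = (19.6 − 10.8) / 0.42 = 8.8 / 0.42 = 21.0 years

21.0 years


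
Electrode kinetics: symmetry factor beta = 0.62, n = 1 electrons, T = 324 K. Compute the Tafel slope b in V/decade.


Apply the Tafel slope relation: b = 2.303*R*T/(beta*n*F)
Numerator: 2.303 * 8.314 * 324 = 6203.67
Denominator: 0.62 * 1 * 96485 = 59820.7
b = 6203.67 / 59820.7 = 0.1037 V/decade

0.1037 V/decade


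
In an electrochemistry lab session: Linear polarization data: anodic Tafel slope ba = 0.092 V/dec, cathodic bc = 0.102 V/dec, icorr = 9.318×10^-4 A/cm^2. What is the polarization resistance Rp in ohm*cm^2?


Apply the Stern-Geary equation: Rp = ba*bc / (2.303*icorr*(ba+bc))
ba*bc = 0.092*0.102 = 0.009384
ba+bc = 0.194; 2.303*icorr*(ba+bc) = 2.303*9.318×10^-4*0.194 = 4.1631147×10^-4
Rp = 0.009384 / 4.1631147×10^-4 = 22.54 ohm*cm^2

22.54 ohm*cm^2


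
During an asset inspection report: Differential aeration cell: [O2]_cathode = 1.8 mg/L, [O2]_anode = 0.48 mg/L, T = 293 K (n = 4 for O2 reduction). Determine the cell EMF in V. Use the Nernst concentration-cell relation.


Apply the Nernst concentration-cell relation: E = (RT/nF)*ln(C_cathode/C_anode)
RT/nF = 8.314*293/(4*96485) = 0.00631187 V
ln(1.8/0.48) = 1.32176
E = 0.00631187 * 1.32176 = 0.00834 V

0.00834 V


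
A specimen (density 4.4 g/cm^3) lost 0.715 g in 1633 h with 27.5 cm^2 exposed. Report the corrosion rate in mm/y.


Apply the mm/y weight-loss relation: CR = 87600 * W / (D * A * T)
Numerator: 87600 * 0.715 = 62634.0
Denominator: 4.4 * 27.5 * 1633 = 197593.0
CR = 62634.0 / 197593.0 = 0.31698 mm/y

0.31698 mm/y


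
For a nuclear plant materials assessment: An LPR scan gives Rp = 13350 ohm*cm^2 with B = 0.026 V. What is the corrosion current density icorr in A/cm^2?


Apply the Stern-Geary relation: icorr = B / Rp
icorr = 0.026 / 13350 = 1.948×10^-6 A/cm^2

1.948×10^-6 A/cm^2


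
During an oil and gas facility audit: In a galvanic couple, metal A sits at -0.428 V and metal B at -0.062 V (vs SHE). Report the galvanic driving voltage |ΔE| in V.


Driving voltage is the absolute potential difference.
|ΔE| = |-0.428 − (-0.062)| = 0.366 V

0.366 V


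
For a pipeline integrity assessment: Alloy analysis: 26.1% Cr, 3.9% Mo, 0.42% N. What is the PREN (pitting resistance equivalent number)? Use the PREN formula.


Apply the PREN formula: PREN = Cr + 3.3*Mo + 16*N
PREN = 26.1 + 3.3*3.9 + 16*0.42
PREN = 26.1 + 12.87 + 6.72 = 45.69

45.69


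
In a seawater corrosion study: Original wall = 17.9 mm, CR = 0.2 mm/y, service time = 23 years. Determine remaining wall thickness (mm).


Remaining wall = original − CR × time
t = 17.9 − 0.2*23 = 17.9 − 4.6 = 13.3 mm

13.3 mm


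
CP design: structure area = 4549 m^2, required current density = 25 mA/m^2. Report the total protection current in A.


I = area * current density, then convert mA → A (÷1000)
I = 4549 * 25 / 1000 = 113.73 A

113.73 A


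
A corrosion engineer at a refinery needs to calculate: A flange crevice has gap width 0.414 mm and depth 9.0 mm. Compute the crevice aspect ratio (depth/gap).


Aspect ratio = depth / gap
Ratio = 9.0 / 0.414 = 21.7

21.7


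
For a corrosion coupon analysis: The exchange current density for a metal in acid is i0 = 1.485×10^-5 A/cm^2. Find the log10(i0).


i0 = 1.485×10^-5 A/cm^2
log10(i0) = -4.828

-4.828


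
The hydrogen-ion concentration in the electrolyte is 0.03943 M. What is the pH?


pH = −log10[H+]
pH = −log10(0.03943) = 1.4

1.4


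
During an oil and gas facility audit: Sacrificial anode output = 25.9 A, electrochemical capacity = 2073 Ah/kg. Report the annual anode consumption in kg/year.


Annual consumption = current * hours per year / capacity
Rate = 25.9 * 8760 / 2073 = 109.4 kg/year

109.4 kg/year


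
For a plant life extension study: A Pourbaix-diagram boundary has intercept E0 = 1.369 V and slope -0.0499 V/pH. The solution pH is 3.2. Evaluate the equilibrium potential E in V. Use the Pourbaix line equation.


Apply the Pourbaix line equation: E = E0 + slope*pH
E = 1.369 + (-0.0499)*3.2 = 1.369 + (-0.15968) = 1.20932 V
Rounded to 3 decimal places: E = 1.209 V

1.209 V


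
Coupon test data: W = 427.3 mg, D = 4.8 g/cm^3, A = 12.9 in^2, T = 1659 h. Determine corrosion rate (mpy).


Apply the mpy weight-loss relation: CR = 534 * W / (D * A * T)
Numerator: 534 * 427.3 = 228178.2
Denominator: 4.8 * 12.9 * 1659 = 102725.28
CR = 228178.2 / 102725.28 = 2.221 mpy

2.221 mpy


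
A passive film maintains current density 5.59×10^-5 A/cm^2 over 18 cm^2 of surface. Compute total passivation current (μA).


I = i_pass * A, then convert A → μA (×10^6)
I = 5.59×10^-5 * 18 * 10^6 = 1006.2 μA

1006.2 μA


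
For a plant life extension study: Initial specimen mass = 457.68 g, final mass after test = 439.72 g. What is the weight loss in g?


Weight loss = initial − final
WL = 457.68 − 439.72 = 17.96 g

17.96 g


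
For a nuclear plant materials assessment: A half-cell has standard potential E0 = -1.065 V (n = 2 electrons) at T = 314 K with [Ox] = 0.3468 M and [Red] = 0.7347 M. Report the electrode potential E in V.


Apply the Nernst equation: E = E0 + (RT/nF)*ln([Ox]/[Red])
Step 1: RT/nF = 8.314*314/(2*96485) = 0.01352851 V
Step 2: [Ox]/[Red] = 0.3468/0.7347 = 0.472029
Step 3: ln(0.472029) = -0.750715
Step 4: correction = 0.01352851 * -0.750715 = -0.01 V
E = -1.065 + -0.01 = -1.075 V

-1.075 V


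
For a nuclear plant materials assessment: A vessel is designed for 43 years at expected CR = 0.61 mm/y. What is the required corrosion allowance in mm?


Corrosion allowance = CR × design life
CA = 0.61 * 43 = 26.23 mm

26.23 mm


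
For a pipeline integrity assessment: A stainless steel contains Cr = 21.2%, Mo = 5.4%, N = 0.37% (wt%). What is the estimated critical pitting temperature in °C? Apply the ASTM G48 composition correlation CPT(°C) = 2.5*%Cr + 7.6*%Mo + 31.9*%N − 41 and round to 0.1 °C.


Apply the ASTM G48 empirical CPT estimate: CPT(°C) = 2.5*%Cr + 7.6*%Mo + 31.9*%N − 41
2.5*21.2 = 53; 7.6*5.4 = 41.04; 31.9*0.37 = 11.803
CPT = 53 + 41.04 + 11.803 − 41 = 64.843 °C
Rounded to 0.1 °C: CPT ≈ 64.8 °C

64.8 °C


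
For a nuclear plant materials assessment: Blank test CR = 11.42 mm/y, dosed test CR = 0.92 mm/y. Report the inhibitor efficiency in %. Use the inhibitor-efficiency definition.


Apply the inhibitor-efficiency definition: IE = (CR_blank − CR_inh)/CR_blank × 100
IE = (11.42 − 0.92) / 11.42 × 100
IE = 10.5 / 11.42 × 100 = 91.9 %

91.9 %


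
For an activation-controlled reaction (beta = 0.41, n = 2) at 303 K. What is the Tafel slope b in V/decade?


Apply the Tafel slope relation: b = 2.303*R*T/(beta*n*F)
Numerator: 2.303 * 8.314 * 303 = 5801.58
Denominator: 0.41 * 2 * 96485 = 79117.7
b = 5801.58 / 79117.7 = 0.073 V/decade

0.073 V/decade


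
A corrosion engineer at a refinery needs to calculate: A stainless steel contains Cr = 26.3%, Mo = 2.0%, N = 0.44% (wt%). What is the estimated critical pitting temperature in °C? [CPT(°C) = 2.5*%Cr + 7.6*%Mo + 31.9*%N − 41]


Apply the ASTM G48 empirical CPT estimate: CPT(°C) = 2.5*%Cr + 7.6*%Mo + 31.9*%N − 41
2.5*26.3 = 65.75; 7.6*2.0 = 15.2; 31.9*0.44 = 14.036
CPT = 65.75 + 15.2 + 14.036 − 41 = 53.986 °C
Rounded to 0.1 °C: CPT ≈ 54.0 °C

54.0 °C


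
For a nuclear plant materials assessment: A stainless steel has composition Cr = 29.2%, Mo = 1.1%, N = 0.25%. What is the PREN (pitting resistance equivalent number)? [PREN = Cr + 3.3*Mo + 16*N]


Apply the PREN formula: PREN = Cr + 3.3*Mo + 16*N
PREN = 29.2 + 3.3*1.1 + 16*0.25
PREN = 29.2 + 3.63 + 4.0 = 36.83

36.83


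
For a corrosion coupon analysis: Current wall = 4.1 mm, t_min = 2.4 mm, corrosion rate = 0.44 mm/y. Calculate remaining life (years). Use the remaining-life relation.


Apply the remaining-life relation: RL = (t_current − t_min) / CR
RL = (4.1 − 2.4) / 0.44 = 1.7 / 0.44 = 3.9 years

3.9 years


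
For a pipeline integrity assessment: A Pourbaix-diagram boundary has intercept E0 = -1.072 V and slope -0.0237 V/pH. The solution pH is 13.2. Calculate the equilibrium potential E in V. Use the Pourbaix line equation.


Apply the Pourbaix line equation: E = E0 + slope*pH
E = -1.072 + (-0.0237)*13.2 = -1.072 + (-0.31284) = -1.38484 V
Rounded to 4 decimal places: E = -1.3848 V

-1.3848 V


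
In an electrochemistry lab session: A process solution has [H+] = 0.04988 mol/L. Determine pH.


pH = −log10[H+]
pH = −log10(0.04988) = 1.3

1.3


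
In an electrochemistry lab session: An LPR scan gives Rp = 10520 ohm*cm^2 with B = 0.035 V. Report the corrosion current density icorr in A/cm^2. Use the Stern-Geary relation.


Apply the Stern-Geary relation: icorr = B / Rp
icorr = 0.035 / 10520 = 3.327×10^-6 A/cm^2

3.327×10^-6 A/cm^2


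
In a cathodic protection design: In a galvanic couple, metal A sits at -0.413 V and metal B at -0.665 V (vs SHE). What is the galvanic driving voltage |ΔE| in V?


Driving voltage is the absolute potential difference.
|ΔE| = |-0.413 − (-0.665)| = 0.252 V

0.252 V


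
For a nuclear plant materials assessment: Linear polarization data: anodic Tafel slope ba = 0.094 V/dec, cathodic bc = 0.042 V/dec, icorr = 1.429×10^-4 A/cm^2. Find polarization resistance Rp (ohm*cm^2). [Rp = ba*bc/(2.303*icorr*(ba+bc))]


Apply the Stern-Geary equation: Rp = ba*bc / (2.303*icorr*(ba+bc))
ba*bc = 0.094*0.042 = 0.003948
ba+bc = 0.136; 2.303*icorr*(ba+bc) = 2.303*1.429×10^-4*0.136 = 4.4757423×10^-5
Rp = 0.003948 / 4.4757423×10^-5 = 88.2 ohm*cm^2

88.2 ohm*cm^2


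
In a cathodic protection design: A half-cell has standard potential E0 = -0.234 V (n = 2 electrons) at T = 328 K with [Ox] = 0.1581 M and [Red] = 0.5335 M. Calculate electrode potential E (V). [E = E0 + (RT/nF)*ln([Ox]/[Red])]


Apply the Nernst equation: E = E0 + (RT/nF)*ln([Ox]/[Red])
Step 1: RT/nF = 8.314*328/(2*96485) = 0.01413169 V
Step 2: [Ox]/[Red] = 0.1581/0.5335 = 0.296345
Step 3: ln(0.296345) = -1.216231
Step 4: correction = 0.01413169 * -1.216231 = -0.0172 V
E = -0.234 + -0.0172 = -0.2512 V

-0.2512 V


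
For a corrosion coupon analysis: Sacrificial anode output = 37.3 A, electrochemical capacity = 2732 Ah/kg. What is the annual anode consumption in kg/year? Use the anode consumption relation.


Annual consumption = current * hours per year / capacity
Rate = 37.3 * 8760 / 2732 = 119.6 kg/year

119.6 kg/year


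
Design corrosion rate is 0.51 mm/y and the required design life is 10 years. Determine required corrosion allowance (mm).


Corrosion allowance = CR × design life
CA = 0.51 * 10 = 5.1 mm

5.1 mm


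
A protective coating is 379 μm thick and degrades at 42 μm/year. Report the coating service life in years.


Service life = thickness / degradation rate
Life = 379 / 42 = 9.0 years

9.0 years


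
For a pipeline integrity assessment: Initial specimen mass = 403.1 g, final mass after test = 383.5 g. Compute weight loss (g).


Weight loss = initial − final
WL = 403.1 − 383.5 = 19.6 g

19.6 g


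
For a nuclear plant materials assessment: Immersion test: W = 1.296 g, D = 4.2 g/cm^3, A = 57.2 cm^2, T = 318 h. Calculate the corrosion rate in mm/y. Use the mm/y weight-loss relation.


Apply the mm/y weight-loss relation: CR = 87600 * W / (D * A * T)
Numerator: 87600 * 1.296 = 113529.6
Denominator: 4.2 * 57.2 * 318 = 76396.32
CR = 113529.6 / 76396.32 = 1.486061 mm/y

1.486061 mm/y


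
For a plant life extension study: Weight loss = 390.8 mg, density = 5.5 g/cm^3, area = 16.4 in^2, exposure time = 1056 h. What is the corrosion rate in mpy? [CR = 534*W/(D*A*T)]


Apply the mpy weight-loss relation: CR = 534 * W / (D * A * T)
Numerator: 534 * 390.8 = 208687.2
Denominator: 5.5 * 16.4 * 1056 = 95251.2
CR = 208687.2 / 95251.2 = 2.191 mpy

2.191 mpy


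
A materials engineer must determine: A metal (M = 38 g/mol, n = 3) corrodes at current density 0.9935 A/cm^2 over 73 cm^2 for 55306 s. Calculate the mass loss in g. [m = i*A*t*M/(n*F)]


Apply Faraday's law: m = i*A*t*M / (n*F)
Total charge passed Q = i*A*t = 0.9935*73*55306 = 4011095.303 C
m = Q*M/(n*F) = 4011095.303*38/(3*96485) = 526.5814 g

526.5814 g


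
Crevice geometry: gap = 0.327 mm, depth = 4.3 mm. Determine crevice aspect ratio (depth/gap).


Aspect ratio = depth / gap
Ratio = 4.3 / 0.327 = 13.1

13.1


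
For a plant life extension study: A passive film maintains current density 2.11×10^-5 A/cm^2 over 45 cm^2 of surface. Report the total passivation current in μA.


I = i_pass * A, then convert A → μA (×10^6)
I = 2.11×10^-5 * 45 * 10^6 = 949.5 μA

949.5 μA


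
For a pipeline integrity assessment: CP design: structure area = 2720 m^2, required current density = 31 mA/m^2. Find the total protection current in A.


I = area * current density, then convert mA → A (÷1000)
I = 2720 * 31 / 1000 = 84.32 A

84.32 A


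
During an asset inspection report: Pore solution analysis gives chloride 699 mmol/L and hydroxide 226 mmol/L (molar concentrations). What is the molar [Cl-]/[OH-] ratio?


Threshold parameter = [Cl-] / [OH-] (molar basis; both in mmol/L, so units cancel)
Ratio = 699 / 226 = 3.09

3.09


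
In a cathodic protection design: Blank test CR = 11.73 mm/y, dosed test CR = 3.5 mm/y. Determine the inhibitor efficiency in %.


Apply the inhibitor-efficiency definition: IE = (CR_blank − CR_inh)/CR_blank × 100
IE = (11.73 − 3.5) / 11.73 × 100
IE = 8.23 / 11.73 × 100 = 70.2 %

70.2 %


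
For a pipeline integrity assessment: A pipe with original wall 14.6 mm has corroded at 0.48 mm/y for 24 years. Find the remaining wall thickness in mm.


Remaining wall = original − CR × time
t = 14.6 − 0.48*24 = 14.6 − 11.52 = 3.08 mm

3.08 mm


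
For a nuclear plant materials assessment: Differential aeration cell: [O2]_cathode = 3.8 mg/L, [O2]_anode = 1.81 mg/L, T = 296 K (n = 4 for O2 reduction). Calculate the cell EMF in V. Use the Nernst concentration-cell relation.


Apply the Nernst concentration-cell relation: E = (RT/nF)*ln(C_cathode/C_anode)
RT/nF = 8.314*296/(4*96485) = 0.00637649 V
ln(3.8/1.81) = 0.74167
E = 0.00637649 * 0.74167 = 0.00473 V

0.00473 V


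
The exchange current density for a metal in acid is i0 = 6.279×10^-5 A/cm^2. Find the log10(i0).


i0 = 6.279×10^-5 A/cm^2
log10(i0) = -4.202

-4.202


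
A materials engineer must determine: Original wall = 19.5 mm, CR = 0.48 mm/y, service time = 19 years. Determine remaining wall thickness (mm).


Remaining wall = original − CR × time
t = 19.5 − 0.48*19 = 19.5 − 9.12 = 10.38 mm

10.38 mm


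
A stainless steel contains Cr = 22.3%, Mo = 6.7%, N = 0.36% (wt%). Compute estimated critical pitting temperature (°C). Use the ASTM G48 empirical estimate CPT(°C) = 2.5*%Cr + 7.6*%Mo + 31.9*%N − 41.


Apply the ASTM G48 empirical CPT estimate: CPT(°C) = 2.5*%Cr + 7.6*%Mo + 31.9*%N − 41
2.5*22.3 = 55.75; 7.6*6.7 = 50.92; 31.9*0.36 = 11.484
CPT = 55.75 + 50.92 + 11.484 − 41 = 77.154 °C
Rounded to 0.1 °C: CPT ≈ 77.2 °C

77.2 °C


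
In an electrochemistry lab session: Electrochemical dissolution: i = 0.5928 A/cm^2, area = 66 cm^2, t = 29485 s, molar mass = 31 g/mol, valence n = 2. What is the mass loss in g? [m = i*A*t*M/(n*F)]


Apply Faraday's law: m = i*A*t*M / (n*F)
Total charge passed Q = i*A*t = 0.5928*66*29485 = 1153594.728 C
m = Q*M/(n*F) = 1153594.728*31/(2*96485) = 185.3212 g

185.3212 g


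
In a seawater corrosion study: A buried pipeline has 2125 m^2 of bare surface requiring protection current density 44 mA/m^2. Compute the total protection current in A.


I = area * current density, then convert mA → A (÷1000)
I = 2125 * 44 / 1000 = 93.5 A

93.5 A


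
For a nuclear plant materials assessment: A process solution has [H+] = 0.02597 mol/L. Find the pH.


pH = −log10[H+]
pH = −log10(0.02597) = 1.59

1.59


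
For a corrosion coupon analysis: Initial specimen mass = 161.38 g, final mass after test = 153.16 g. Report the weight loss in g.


Weight loss = initial − final
WL = 161.38 − 153.16 = 8.22 g

8.22 g


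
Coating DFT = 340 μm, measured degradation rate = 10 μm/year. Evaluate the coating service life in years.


Service life = thickness / degradation rate
Life = 340 / 10 = 34.0 years

34.0 years


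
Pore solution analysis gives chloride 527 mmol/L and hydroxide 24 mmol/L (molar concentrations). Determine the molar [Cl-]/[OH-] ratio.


Threshold parameter = [Cl-] / [OH-] (molar basis; both in mmol/L, so units cancel)
Ratio = 527 / 24 = 21.96

21.96


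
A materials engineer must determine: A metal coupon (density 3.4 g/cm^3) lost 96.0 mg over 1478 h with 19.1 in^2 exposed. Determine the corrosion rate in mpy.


Apply the mpy weight-loss relation: CR = 534 * W / (D * A * T)
Numerator: 534 * 96.0 = 51264.0
Denominator: 3.4 * 19.1 * 1478 = 95981.32
CR = 51264.0 / 95981.32 = 0.5341 mpy

0.5341 mpy


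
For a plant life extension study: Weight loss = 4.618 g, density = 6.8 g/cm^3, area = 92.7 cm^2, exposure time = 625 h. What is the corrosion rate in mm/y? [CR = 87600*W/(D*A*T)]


Apply the mm/y weight-loss relation: CR = 87600 * W / (D * A * T)
Numerator: 87600 * 4.618 = 404536.8
Denominator: 6.8 * 92.7 * 625 = 393975.0
CR = 404536.8 / 393975.0 = 1.0268 mm/y

1.0268 mm/y


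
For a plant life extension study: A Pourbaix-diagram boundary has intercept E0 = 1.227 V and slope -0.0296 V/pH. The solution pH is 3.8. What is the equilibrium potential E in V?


Apply the Pourbaix line equation: E = E0 + slope*pH
E = 1.227 + (-0.0296)*3.8 = 1.227 + (-0.11248) = 1.11452 V
Rounded to 3 decimal places: E = 1.115 V

1.115 V


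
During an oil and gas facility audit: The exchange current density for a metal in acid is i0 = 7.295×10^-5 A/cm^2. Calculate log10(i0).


i0 = 7.295×10^-5 A/cm^2
log10(i0) = -4.137

-4.137


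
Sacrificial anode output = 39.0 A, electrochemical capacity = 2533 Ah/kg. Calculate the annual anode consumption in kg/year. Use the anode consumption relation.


Annual consumption = current * hours per year / capacity
Rate = 39.0 * 8760 / 2533 = 134.9 kg/year

134.9 kg/year


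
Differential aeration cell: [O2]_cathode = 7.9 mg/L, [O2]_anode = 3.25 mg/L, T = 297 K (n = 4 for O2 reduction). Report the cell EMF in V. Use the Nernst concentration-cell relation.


Apply the Nernst concentration-cell relation: E = (RT/nF)*ln(C_cathode/C_anode)
RT/nF = 8.314*297/(4*96485) = 0.00639804 V
ln(7.9/3.25) = 0.88821
E = 0.00639804 * 0.88821 = 0.00568 V

0.00568 V


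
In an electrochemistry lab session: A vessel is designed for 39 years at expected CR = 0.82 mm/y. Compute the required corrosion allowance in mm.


Corrosion allowance = CR × design life
CA = 0.82 * 39 = 31.98 mm

31.98 mm


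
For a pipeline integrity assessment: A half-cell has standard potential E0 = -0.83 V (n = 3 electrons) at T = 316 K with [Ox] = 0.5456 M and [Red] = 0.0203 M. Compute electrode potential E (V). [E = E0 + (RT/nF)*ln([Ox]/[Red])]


Apply the Nernst equation: E = E0 + (RT/nF)*ln([Ox]/[Red])
Step 1: RT/nF = 8.314*316/(3*96485) = 0.00907645 V
Step 2: [Ox]/[Red] = 0.5456/0.0203 = 26.876847
Step 3: ln(26.876847) = 3.291265
Step 4: correction = 0.00907645 * 3.291265 = 0.0299 V
E = -0.83 + 0.0299 = -0.8001 V

-0.8001 V


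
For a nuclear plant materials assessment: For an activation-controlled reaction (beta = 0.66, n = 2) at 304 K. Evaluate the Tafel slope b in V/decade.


Apply the Tafel slope relation: b = 2.303*R*T/(beta*n*F)
Numerator: 2.303 * 8.314 * 304 = 5820.73
Denominator: 0.66 * 2 * 96485 = 127360.2
b = 5820.73 / 127360.2 = 0.0457 V/decade

0.0457 V/decade


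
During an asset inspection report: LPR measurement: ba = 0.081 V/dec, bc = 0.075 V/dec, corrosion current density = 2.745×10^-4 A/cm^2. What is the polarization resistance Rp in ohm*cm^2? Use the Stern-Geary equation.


Apply the Stern-Geary equation: Rp = ba*bc / (2.303*icorr*(ba+bc))
ba*bc = 0.081*0.075 = 0.006075
ba+bc = 0.156; 2.303*icorr*(ba+bc) = 2.303*2.745×10^-4*0.156 = 9.8619066×10^-5
Rp = 0.006075 / 9.8619066×10^-5 = 61.6 ohm*cm^2

61.6 ohm*cm^2


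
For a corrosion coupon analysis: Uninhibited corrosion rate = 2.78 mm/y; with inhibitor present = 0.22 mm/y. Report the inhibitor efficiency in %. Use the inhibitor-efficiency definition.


Apply the inhibitor-efficiency definition: IE = (CR_blank − CR_inh)/CR_blank × 100
IE = (2.78 − 0.22) / 2.78 × 100
IE = 2.56 / 2.78 × 100 = 92.1 %

92.1 %


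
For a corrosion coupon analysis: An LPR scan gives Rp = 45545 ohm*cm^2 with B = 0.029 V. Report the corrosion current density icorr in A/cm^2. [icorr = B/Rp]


Apply the Stern-Geary relation: icorr = B / Rp
icorr = 0.029 / 45545 = 6.367×10^-7 A/cm^2

6.367×10^-7 A/cm^2


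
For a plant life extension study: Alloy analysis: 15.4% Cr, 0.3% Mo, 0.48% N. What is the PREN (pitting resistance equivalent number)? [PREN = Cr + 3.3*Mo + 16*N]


Apply the PREN formula: PREN = Cr + 3.3*Mo + 16*N
PREN = 15.4 + 3.3*0.3 + 16*0.48
PREN = 15.4 + 0.99 + 7.68 = 24.07

24.07


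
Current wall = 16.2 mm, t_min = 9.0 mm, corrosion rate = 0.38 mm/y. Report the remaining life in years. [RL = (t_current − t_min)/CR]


Apply the remaining-life relation: RL = (t_current − t_min) / CR
RL = (16.2 − 9.0) / 0.38 = 7.2 / 0.38 = 18.9 years

18.9 years


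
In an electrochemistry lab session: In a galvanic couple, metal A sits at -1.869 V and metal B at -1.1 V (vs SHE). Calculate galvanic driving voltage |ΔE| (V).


Driving voltage is the absolute potential difference.
|ΔE| = |-1.869 − (-1.1)| = 0.769 V

0.769 V


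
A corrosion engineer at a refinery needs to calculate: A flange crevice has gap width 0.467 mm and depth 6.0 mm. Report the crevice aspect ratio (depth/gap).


Aspect ratio = depth / gap
Ratio = 6.0 / 0.467 = 12.8

12.8


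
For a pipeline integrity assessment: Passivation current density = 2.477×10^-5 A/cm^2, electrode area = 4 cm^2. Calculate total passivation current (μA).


I = i_pass * A, then convert A → μA (×10^6)
I = 2.477×10^-5 * 4 * 10^6 = 99.08 μA

99.08 μA


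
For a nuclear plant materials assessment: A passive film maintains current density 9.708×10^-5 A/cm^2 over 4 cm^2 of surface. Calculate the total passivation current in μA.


I = i_pass * A, then convert A → μA (×10^6)
I = 9.708×10^-5 * 4 * 10^6 = 388.32 μA

388.32 μA


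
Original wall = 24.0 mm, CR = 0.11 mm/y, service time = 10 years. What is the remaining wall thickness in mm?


Remaining wall = original − CR × time
t = 24.0 − 0.11*10 = 24.0 − 1.1 = 22.9 mm

22.9 mm


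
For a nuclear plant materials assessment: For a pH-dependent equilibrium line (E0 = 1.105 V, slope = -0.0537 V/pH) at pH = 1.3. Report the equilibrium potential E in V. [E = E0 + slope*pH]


Apply the Pourbaix line equation: E = E0 + slope*pH
E = 1.105 + (-0.0537)*1.3 = 1.105 + (-0.06981) = 1.03519 V
Rounded to 4 decimal places: E = 1.0352 V

1.0352 V


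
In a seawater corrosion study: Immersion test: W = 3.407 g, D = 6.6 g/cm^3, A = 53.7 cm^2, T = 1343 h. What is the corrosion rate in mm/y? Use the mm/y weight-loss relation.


Apply the mm/y weight-loss relation: CR = 87600 * W / (D * A * T)
Numerator: 87600 * 3.407 = 298453.2
Denominator: 6.6 * 53.7 * 1343 = 475986.06
CR = 298453.2 / 475986.06 = 0.627021 mm/y

0.627021 mm/y


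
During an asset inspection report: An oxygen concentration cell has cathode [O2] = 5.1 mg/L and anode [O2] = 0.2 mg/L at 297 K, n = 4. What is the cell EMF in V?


Apply the Nernst concentration-cell relation: E = (RT/nF)*ln(C_cathode/C_anode)
RT/nF = 8.314*297/(4*96485) = 0.00639804 V
ln(5.1/0.2) = 3.23868
E = 0.00639804 * 3.23868 = 0.02072 V

0.02072 V


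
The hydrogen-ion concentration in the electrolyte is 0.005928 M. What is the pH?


pH = −log10[H+]
pH = −log10(0.005928) = 2.23

2.23


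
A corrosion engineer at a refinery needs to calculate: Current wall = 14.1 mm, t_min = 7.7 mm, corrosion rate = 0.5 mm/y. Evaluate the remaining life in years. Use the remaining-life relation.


Apply the remaining-life relation: RL = (t_current − t_min) / CR
RL = (14.1 − 7.7) / 0.5 = 6.4 / 0.5 = 12.8 years

12.8 years


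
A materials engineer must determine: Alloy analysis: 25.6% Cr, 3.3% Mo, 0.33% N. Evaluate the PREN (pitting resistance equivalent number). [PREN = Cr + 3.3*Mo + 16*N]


Apply the PREN formula: PREN = Cr + 3.3*Mo + 16*N
PREN = 25.6 + 3.3*3.3 + 16*0.33
PREN = 25.6 + 10.89 + 5.28 = 41.77

41.77


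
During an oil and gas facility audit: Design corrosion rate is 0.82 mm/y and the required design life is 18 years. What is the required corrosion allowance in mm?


Corrosion allowance = CR × design life
CA = 0.82 * 18 = 14.76 mm

14.76 mm


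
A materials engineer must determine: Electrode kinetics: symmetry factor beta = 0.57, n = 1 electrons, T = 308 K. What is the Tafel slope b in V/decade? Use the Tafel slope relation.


Apply the Tafel slope relation: b = 2.303*R*T/(beta*n*F)
Numerator: 2.303 * 8.314 * 308 = 5897.32
Denominator: 0.57 * 1 * 96485 = 54996.45
b = 5897.32 / 54996.45 = 0.1072 V/decade

0.1072 V/decade


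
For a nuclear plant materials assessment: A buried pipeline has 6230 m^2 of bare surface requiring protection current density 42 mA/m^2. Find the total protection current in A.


I = area * current density, then convert mA → A (÷1000)
I = 6230 * 42 / 1000 = 261.66 A

261.66 A


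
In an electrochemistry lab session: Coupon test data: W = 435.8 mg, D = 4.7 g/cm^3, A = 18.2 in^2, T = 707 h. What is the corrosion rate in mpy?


Apply the mpy weight-loss relation: CR = 534 * W / (D * A * T)
Numerator: 534 * 435.8 = 232717.2
Denominator: 4.7 * 18.2 * 707 = 60476.78
CR = 232717.2 / 60476.78 = 3.848 mpy

3.848 mpy


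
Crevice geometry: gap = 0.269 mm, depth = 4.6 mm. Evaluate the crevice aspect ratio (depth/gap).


Aspect ratio = depth / gap
Ratio = 4.6 / 0.269 = 17.1

17.1
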